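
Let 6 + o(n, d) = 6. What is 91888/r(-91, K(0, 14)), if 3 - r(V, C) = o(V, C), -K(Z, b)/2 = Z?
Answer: 91888/3 ≈ 30629.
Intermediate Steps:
o(n, d) = 0 (o(n, d) = -6 + 6 = 0)
K(Z, b) = -2*Z
r(V, C) = 3 (r(V, C) = 3 - 1*0 = 3 + 0 = 3)
91888/r(-91, K(0, 14)) = 91888/3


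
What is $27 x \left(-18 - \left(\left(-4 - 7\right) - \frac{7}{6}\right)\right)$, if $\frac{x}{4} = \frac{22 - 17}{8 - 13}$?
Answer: $630$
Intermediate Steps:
$x = -4$ ($x = 4 \frac{22 - 17}{8 - 13} = 4 \frac{5}{-5} = 4 \cdot 5 \left(- \frac{1}{5}\right) = 4 \left(-1\right) = -4$)
$27 x \left(-18 - \left(\left(-4 - 7\right) - \frac{7}{6}\right)\right) = 27 \left(-4\right) \left(-18 - \left(\left(-4 - 7\right) - \frac{7}{6}\right)\right) = - 108 \left(-18 - \left(-11 - \frac{7}{6}\right)\right) = - 108 \left(-18 - - \frac{73}{6}\right) = - 108 \left(-18 + \frac{73}{6}\right) = \left(-108\right) \left(- \frac{35}{6}\right) = 630$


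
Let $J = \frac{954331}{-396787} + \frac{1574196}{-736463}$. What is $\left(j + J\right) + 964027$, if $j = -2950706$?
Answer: $- \frac{44657428281067708}{22478380337} \approx -1.9867 \cdot 10^{6}$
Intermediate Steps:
$J = - \frac{102111536885}{22478380337}$ ($J = 954331 \left(- \frac{1}{396787}\right) + 1574196 \left(- \frac{1}{736463}\right) = - \frac{954331}{396787} - \frac{121092}{56651} = - \frac{102111536885}{22478380337} \approx -4.5427$)
$\left(j + J\right) + 964027 = \left(-2950706 - \frac{102111536885}{22478380337}\right) + 964027 = - \frac{66327193842204807}{22478380337} + 964027 = - \frac{44657428281067708}{22478380337}$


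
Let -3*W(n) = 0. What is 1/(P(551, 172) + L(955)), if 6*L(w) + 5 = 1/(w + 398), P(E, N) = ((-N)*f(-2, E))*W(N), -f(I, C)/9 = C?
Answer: -4059/3382 ≈ -1.2002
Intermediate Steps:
f(I, C) = -9*C
W(n) = 0 (W(n) = -1/3*0 = 0)
P(E, N) = 0 (P(E, N) = ((-N)*(-9*E))*0 = (9*E*N)*0 = 0)
L(w) = -5/6 + 1/(6*(398 + w)) (L(w) = -5/6 + 1/(6*(w + 398)) = -5/6 + 1/(6*(398 + w)))
1/(P(551, 172) + L(955)) = 1/(0 + (-1989 - 5*955)/(6*(398 + 955))) = 1/(0 + (1/6)*(-1989 - 4775)/1353) = 1/(0 + (1/6)*(1/1353)*(-6764)) = 1/(0 - 3382/4059) = 1/(-3382/4059) = -4059/3382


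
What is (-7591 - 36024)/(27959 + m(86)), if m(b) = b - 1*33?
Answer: -43615/28012 ≈ -1.5570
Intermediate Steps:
m(b) = -33 + b (m(b) = b - 33 = -33 + b)
(-7591 - 36024)/(27959 + m(86)) = (-7591 - 36024)/(27959 + (-33 + 86)) = -43615/(27959 + 53) = -43615/28012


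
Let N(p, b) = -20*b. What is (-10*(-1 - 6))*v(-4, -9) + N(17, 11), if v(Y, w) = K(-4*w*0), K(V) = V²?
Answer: -220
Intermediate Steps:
v(Y, w) = 0 (v(Y, w) = (-4*w*0)² = 0² = 0)
(-10*(-1 - 6))*v(-4, -9) + N(17, 11) = -10*(-1 - 6)*0 - 20*11 = -10*(-7)*0 - 220 = 70*0 - 220 = 0 - 220 = -220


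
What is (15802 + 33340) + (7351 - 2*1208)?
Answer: 54077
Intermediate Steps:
(15802 + 33340) + (7351 - 2*1208) = 49142 + (7351 - 2416) = 49142 + 4935 = 54077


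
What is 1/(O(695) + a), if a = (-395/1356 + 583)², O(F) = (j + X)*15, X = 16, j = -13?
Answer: 1838736/624424506529 ≈ 2.9447e-6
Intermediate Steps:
O(F) = 45 (O(F) = (-13 + 16)*15 = 3*15 = 45)
a = 624341763409/1838736 (a = (-395*1/1356 + 583)² = (-395/1356 + 583)² = (790153/1356)² = 624341763409/1838736 ≈ 3.3955e+5)
1/(O(695) + a) = 1/(45 + 624341763409/1838736) = 1/(624424506529/1838736) = 1838736/624424506529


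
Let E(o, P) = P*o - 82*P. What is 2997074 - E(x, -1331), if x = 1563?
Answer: 4968285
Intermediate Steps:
E(o, P) = -82*P + P*o
2997074 - E(x, -1331) = 2997074 - (-1331)*(-82 + 1563) = 2997074 - (-1331)*1481 = 2997074 - 1*(-1971211) = 2997074 + 1971211 = 4968285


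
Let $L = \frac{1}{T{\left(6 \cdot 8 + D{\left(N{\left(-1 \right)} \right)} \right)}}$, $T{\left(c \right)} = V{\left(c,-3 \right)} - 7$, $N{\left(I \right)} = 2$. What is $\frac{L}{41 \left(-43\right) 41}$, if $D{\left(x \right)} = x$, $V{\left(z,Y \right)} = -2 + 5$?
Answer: $\frac{1}{289132} \approx 3.4586 \cdot 10^{-6}$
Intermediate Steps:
$V{\left(z,Y \right)} = 3$
$T{\left(c \right)} = -4$ ($T{\left(c \right)} = 3 - 7 = -4$)
$L = - \frac{1}{4}$ ($L = \frac{1}{-4} = - \frac{1}{4} \approx -0.25$)
$\frac{L}{41 \left(-43\right) 41} = - \frac{1}{4 \cdot 41 \left(-43\right) 41} = - \frac{1}{4 \left(\left(-1763\right) 41\right)} = - \frac{1}{4 \left(-72283\right)} = \left(- \frac{1}{4}\right) \left(- \frac{1}{72283}\right) = \frac{1}{289132}$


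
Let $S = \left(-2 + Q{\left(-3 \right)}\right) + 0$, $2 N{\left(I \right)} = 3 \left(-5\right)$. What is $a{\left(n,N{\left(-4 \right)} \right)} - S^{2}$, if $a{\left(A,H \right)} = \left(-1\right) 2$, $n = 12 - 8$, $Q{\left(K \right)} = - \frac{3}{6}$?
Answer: $- \frac{33}{4} \approx -8.25$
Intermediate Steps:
$Q{\left(K \right)} = - \frac{1}{2}$ ($Q{\left(K \right)} = \left(-3\right) \frac{1}{6} = - \frac{1}{2}$)
$n = 4$ ($n = 12 - 8 = 4$)
$N{\left(I \right)} = - \frac{15}{2}$ ($N{\left(I \right)} = \frac{3 \left(-5\right)}{2} = \frac{1}{2} \left(-15\right) = - \frac{15}{2}$)
$a{\left(A,H \right)} = -2$
$S = - \frac{5}{2}$ ($S = \left(-2 - \frac{1}{2}\right) + 0 = - \frac{5}{2} + 0 = - \frac{5}{2} \approx -2.5$)
$a{\left(n,N{\left(-4 \right)} \right)} - S^{2} = -2 - \left(- \frac{5}{2}\right)^{2} = -2 - \frac{25}{4} = - \frac{33}{4}$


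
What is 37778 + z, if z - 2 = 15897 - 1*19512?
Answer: 34165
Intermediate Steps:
z = -3613 (z = 2 + (15897 - 1*19512) = 2 + (15897 - 19512) = 2 - 3615 = -3613)
37778 + z = 37778 - 3613 = 34165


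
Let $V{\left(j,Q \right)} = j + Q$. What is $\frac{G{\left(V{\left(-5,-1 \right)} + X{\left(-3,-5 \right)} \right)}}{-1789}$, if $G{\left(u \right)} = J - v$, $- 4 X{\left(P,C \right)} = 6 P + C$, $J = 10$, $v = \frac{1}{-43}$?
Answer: $- \frac{431}{76927} \approx -0.0056027$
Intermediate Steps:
$v = - \frac{1}{43} \approx -0.023256$
$V{\left(j,Q \right)} = Q + j$
$X{\left(P,C \right)} = - \frac{3 P}{2} - \frac{C}{4}$ ($X{\left(P,C \right)} = - \frac{6 P + C}{4} = - \frac{C + 6 P}{4} = - \frac{3 P}{2} - \frac{C}{4}$)
$G{\left(u \right)} = \frac{431}{43}$ ($G{\left(u \right)} = 10 - - \frac{1}{43} = 10 + \frac{1}{43} = \frac{431}{43}$)
$\frac{G{\left(V{\left(-5,-1 \right)} + X{\left(-3,-5 \right)} \right)}}{-1789} = \frac{431}{43 \left(-1789\right)} = \frac{431}{43} \left(- \frac{1}{1789}\right) = - \frac{431}{76927}$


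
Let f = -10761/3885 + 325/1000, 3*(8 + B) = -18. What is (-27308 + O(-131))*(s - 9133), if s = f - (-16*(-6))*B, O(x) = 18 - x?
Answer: 2192257342671/10360 ≈ 2.1161e+8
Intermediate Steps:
B = -14 (B = -8 + (⅓)*(-18) = -8 - 6 = -14)
f = -25329/10360 (f = -10761*1/3885 + 325*(1/1000) = -3587/1295 + 13/40 = -25329/10360 ≈ -2.4449)
s = 13898511/10360 (s = -25329/10360 - (-16*(-6))*(-14) = -25329/10360 - 96*(-14) = -25329/10360 - 1*(-1344) = -25329/10360 + 1344 = 13898511/10360 ≈ 1341.6)
(-27308 + O(-131))*(s - 9133) = (-27308 + (18 - 1*(-131)))*(13898511/10360 - 9133) = (-27308 + (18 + 131))*(-80719369/10360) = (-27308 + 149)*(-80719369/10360) = -27159*(-80719369/10360) = 2192257342671/10360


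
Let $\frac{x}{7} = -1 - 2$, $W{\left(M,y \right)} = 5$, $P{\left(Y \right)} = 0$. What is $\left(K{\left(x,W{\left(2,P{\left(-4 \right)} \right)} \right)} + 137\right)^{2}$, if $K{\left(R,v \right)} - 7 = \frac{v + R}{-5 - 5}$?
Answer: $\frac{529984}{25} \approx 21199.0$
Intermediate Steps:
$x = -21$ ($x = 7 \left(-1 - 2\right) = 7 \left(-3\right) = -21$)
$K{\left(R,v \right)} = 7 - \frac{R}{10} - \frac{v}{10}$ ($K{\left(R,v \right)} = 7 + \frac{v + R}{-5 - 5} = 7 + \frac{R + v}{-10} = 7 + \left(R + v\right) \left(- \frac{1}{10}\right) = 7 - \left(\frac{R}{10} + \frac{v}{10}\right) = 7 - \frac{R}{10} - \frac{v}{10}$)
$\left(K{\left(x,W{\left(2,P{\left(-4 \right)} \right)} \right)} + 137\right)^{2} = \left(\left(7 - - \frac{21}{10} - \frac{1}{2}\right) + 137\right)^{2} = \left(\left(7 + \frac{21}{10} - \frac{1}{2}\right) + 137\right)^{2} = \left(\frac{43}{5} + 137\right)^{2} = \left(\frac{728}{5}\right)^{2} = \frac{529984}{25}$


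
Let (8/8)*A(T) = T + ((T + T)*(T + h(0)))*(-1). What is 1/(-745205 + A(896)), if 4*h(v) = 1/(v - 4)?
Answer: -1/2349829 ≈ -4.2556e-7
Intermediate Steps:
h(v) = 1/(4*(-4 + v)) (h(v) = 1/(4*(v - 4)) = 1/(4*(-4 + v)))
A(T) = T - 2*T*(-1/16 + T) (A(T) = T + ((T + T)*(T + 1/(4*(-4 + 0))))*(-1) = T + ((2*T)*(T + (1/4)/(-4)))*(-1) = T + ((2*T)*(T + (1/4)*(-1/4)))*(-1) = T + ((2*T)*(T - 1/16))*(-1) = T + ((2*T)*(-1/16 + T))*(-1) = T + (2*T*(-1/16 + T))*(-1) = T - 2*T*(-1/16 + T))
1/(-745205 + A(896)) = 1/(-745205 + (1/8)*896*(9 - 16*896)) = 1/(-745205 + (1/8)*896*(9 - 14336)) = 1/(-745205 + (1/8)*896*(-14327)) = 1/(-745205 - 1604624) = 1/(-2349829) = -1/2349829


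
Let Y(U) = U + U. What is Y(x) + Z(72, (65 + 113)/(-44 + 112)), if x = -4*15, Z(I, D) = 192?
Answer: 72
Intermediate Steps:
x = -60
Y(U) = 2*U
Y(x) + Z(72, (65 + 113)/(-44 + 112)) = 2*(-60) + 192 = -120 + 192 = 72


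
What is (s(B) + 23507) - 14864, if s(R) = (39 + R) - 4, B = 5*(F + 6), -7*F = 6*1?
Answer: 60926/7 ≈ 8703.7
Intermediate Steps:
F = -6/7 ≈ -0.85714
B = 180/7 (B = 5*(-6/7 + 6) = 5*(36/7) = 180/7 ≈ 25.714)
s(R) = 35 + R
(s(B) + 23507) - 14864 = ((35 + 180/7) + 23507) - 14864 = (425/7 + 23507) - 14864 = 164974/7 - 14864 = 60926/7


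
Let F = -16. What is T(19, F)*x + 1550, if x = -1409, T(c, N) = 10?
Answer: -12540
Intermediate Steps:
T(19, F)*x + 1550 = 10*(-1409) + 1550 = -14090 + 1550 = -12540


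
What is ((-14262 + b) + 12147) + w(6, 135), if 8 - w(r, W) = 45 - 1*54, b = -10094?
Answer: -12192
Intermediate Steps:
w(r, W) = 17 (w(r, W) = 8 - (45 - 1*54) = 8 - (45 - 54) = 8 - 1*(-9) = 8 + 9 = 17)
((-14262 + b) + 12147) + w(6, 135) = ((-14262 - 10094) + 12147) + 17 = (-24356 + 12147) + 17 = -12209 + 17 = -12192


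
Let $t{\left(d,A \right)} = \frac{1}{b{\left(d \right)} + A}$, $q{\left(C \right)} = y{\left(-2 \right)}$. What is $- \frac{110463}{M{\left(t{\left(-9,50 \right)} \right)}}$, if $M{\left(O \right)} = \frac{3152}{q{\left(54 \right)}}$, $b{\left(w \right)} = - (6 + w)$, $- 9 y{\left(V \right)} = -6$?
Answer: $- \frac{36821}{1576} \approx -23.364$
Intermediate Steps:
$y{\left(V \right)} = \frac{2}{3}$ ($y{\left(V \right)} = \left(- \frac{1}{9}\right) \left(-6\right) = \frac{2}{3}$)
$b{\left(w \right)} = -6 - w$
$q{\left(C \right)} = \frac{2}{3}$
$t{\left(d,A \right)} = \frac{1}{-6 + A - d}$ ($t{\left(d,A \right)} = \frac{1}{\left(-6 - d\right) + A} = \frac{1}{-6 + A - d}$)
$M{\left(O \right)} = 4728$ ($M{\left(O \right)} = \frac{3152}{\frac{2}{3}} = 3152 \cdot \frac{3}{2} = 4728$)
$- \frac{110463}{M{\left(t{\left(-9,50 \right)} \right)}} = - \frac{110463}{4728} = \left(-110463\right) \frac{1}{4728} = - \frac{36821}{1576}$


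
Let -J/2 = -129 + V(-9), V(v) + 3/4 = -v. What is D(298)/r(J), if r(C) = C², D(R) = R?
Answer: 1192/233289 ≈ 0.0051095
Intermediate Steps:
V(v) = -¾ - v
J = 483/2 (J = -2*(-129 + (-¾ - 1*(-9))) = -2*(-129 + (-¾ + 9)) = -2*(-129 + 33/4) = -2*(-483/4) = 483/2 ≈ 241.50)
D(298)/r(J) = 298/((483/2)²) = 298/(233289/4) = 298*(4/233289) = 1192/233289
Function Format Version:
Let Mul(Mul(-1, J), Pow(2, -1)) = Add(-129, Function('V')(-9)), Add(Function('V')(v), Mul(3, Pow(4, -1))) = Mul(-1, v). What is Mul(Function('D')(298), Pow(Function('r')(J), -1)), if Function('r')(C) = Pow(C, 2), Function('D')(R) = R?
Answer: Rational(1192, 233289) ≈ 0.0051095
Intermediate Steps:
Function('V')(v) = Add(Rational(-3, 4), Mul(-1, v))
J = Rational(483, 2) (J = Mul(-2, Add(-129, Add(Rational(-3, 4), Mul(-1, -9)))) = Mul(-2, Add(-129, Add(Rational(-3, 4), 9))) = Mul(-2, Add(-129, Rational(33, 4))) = Mul(-2, Rational(-483, 4)) = Rational(483, 2) ≈ 241.50)
Mul(Function('D')(298), Pow(Function('r')(J), -1)) = Mul(298, Pow(Pow(Rational(483, 2), 2), -1)) = Mul(298, Pow(Rational(233289, 4), -1)) = Mul(298, Rational(4, 233289)) = Rational(1192, 233289)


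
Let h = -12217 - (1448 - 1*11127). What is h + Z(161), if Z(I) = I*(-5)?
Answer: -3343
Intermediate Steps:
h = -2538 (h = -12217 - (1448 - 11127) = -12217 - 1*(-9679) = -12217 + 9679 = -2538)
Z(I) = -5*I
h + Z(161) = -2538 - 5*161 = -2538 - 805 = -3343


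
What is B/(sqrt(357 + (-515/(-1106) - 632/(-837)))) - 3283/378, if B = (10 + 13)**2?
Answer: -469/54 + 1587*sqrt(34109029485258)/331612801 ≈ 19.265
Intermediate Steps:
B = 529 (B = 23**2 = 529)
B/(sqrt(357 + (-515/(-1106) - 632/(-837)))) - 3283/378 = 529/(sqrt(357 + (-515/(-1106) - 632/(-837)))) - 3283/378 = 529/(sqrt(357 + (-515*(-1/1106) - 632*(-1/837)))) - 3283*1/378 = 529/(sqrt(357 + (515/1106 + 632/837))) - 469/54 = 529/(sqrt(357 + 1130047/925722)) - 469/54 = 529/(sqrt(331612801/925722)) - 469/54 = 529/((sqrt(34109029485258)/308574)) - 469/54 = 529*(3*sqrt(34109029485258)/331612801) - 469/54 = 1587*sqrt(34109029485258)/331612801 - 469/54 = -469/54 + 1587*sqrt(34109029485258)/331612801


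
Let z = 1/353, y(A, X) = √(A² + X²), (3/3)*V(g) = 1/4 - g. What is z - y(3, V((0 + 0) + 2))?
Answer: 1/353 - √193/4 ≈ -3.4703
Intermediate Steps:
V(g) = ¼ - g (V(g) = 1/4 - g = 1*(¼) - g = ¼ - g)
z = 1/353 ≈ 0.0028329
z - y(3, V((0 + 0) + 2)) = 1/353 - √(3² + (¼ - ((0 + 0) + 2))²) = 1/353 - √(9 + (¼ - (0 + 2))²) = 1/353 - √(9 + (¼ - 1*2)²) = 1/353 - √(9 + (¼ - 2)²) = 1/353 - √(9 + (-7/4)²) = 1/353 - √(9 + 49/16) = 1/353 - √(193/16) = 1/353 - √193/4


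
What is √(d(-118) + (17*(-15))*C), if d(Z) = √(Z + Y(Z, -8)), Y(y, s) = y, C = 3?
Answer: √(-765 + 2*I*√59) ≈ 0.2777 + 27.66*I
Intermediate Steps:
d(Z) = √2*√Z (d(Z) = √(Z + Z) = √(2*Z) = √2*√Z)
√(d(-118) + (17*(-15))*C) = √(√2*√(-118) + (17*(-15))*3) = √(√2*(I*√118) - 255*3) = √(2*I*√59 - 765) = √(-765 + 2*I*√59)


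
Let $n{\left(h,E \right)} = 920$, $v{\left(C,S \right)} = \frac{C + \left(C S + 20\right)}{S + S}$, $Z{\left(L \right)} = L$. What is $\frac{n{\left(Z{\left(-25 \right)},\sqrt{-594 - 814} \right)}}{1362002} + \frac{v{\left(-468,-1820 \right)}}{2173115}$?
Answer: $\frac{54623561298}{96193076727475} \approx 0.00056785$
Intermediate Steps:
$v{\left(C,S \right)} = \frac{20 + C + C S}{2 S}$ ($v{\left(C,S \right)} = \frac{C + \left(20 + C S\right)}{2 S} = \left(20 + C + C S\right) \frac{1}{2 S} = \frac{20 + C + C S}{2 S}$)
$\frac{n{\left(Z{\left(-25 \right)},\sqrt{-594 - 814} \right)}}{1362002} + \frac{v{\left(-468,-1820 \right)}}{2173115} = \frac{920}{1362002} + \frac{\frac{1}{2} \frac{1}{-1820} \left(20 - 468 - -851760\right)}{2173115} = 920 \cdot \frac{1}{1362002} + \frac{1}{2} \left(- \frac{1}{1820}\right) \left(20 - 468 + 851760\right) \frac{1}{2173115} = \frac{460}{681001} + \frac{1}{2} \left(- \frac{1}{1820}\right) 851312 \cdot \frac{1}{2173115} = \frac{460}{681001} - \frac{15202}{141252475} = \frac{54623561298}{96193076727475}$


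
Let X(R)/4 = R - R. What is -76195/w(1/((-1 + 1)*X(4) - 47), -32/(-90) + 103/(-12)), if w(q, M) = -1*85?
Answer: 15239/17 ≈ 896.41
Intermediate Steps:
X(R) = 0 (X(R) = 4*(R - R) = 4*0 = 0)
w(q, M) = -85
-76195/w(1/((-1 + 1)*X(4) - 47), -32/(-90) + 103/(-12)) = -76195/(-85) = -76195*(-1/85) = 15239/17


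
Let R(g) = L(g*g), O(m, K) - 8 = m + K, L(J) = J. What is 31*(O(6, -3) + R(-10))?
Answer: 3441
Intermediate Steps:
O(m, K) = 8 + K + m (O(m, K) = 8 + (m + K) = 8 + (K + m) = 8 + K + m)
R(g) = g**2 (R(g) = g*g = g**2)
31*(O(6, -3) + R(-10)) = 31*((8 - 3 + 6) + (-10)**2) = 31*(11 + 100) = 31*111 = 3441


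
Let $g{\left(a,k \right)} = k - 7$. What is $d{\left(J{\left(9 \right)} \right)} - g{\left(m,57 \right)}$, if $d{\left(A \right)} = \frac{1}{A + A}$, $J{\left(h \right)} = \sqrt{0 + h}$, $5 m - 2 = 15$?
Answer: $- \frac{299}{6} \approx -49.833$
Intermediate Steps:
$m = \frac{17}{5}$ ($m = \frac{2}{5} + \frac{1}{5} \cdot 15 = \frac{2}{5} + 3 = \frac{17}{5} \approx 3.4$)
$g{\left(a,k \right)} = -7 + k$
$J{\left(h \right)} = \sqrt{h}$
$d{\left(A \right)} = \frac{1}{2 A}$
$d{\left(J{\left(9 \right)} \right)} - g{\left(m,57 \right)} = \frac{1}{2 \sqrt{9}} - \left(-7 + 57\right) = \frac{1}{2 \cdot 3} - 50 = \frac{1}{2} \cdot \frac{1}{3} - 50 = \frac{1}{6} - 50 = - \frac{299}{6}$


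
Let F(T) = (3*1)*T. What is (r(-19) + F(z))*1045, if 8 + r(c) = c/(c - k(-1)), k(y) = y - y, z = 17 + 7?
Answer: 67925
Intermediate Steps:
z = 24
k(y) = 0
r(c) = -7 (r(c) = -8 + c/(c - 1*0) = -8 + c/(c + 0) = -8 + c/c = -8 + 1 = -7)
F(T) = 3*T
(r(-19) + F(z))*1045 = (-7 + 3*24)*1045 = (-7 + 72)*1045 = 65*1045 = 67925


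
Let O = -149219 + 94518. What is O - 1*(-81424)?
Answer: 26723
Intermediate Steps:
O = -54701
O - 1*(-81424) = -54701 - 1*(-81424) = -54701 + 81424 = 26723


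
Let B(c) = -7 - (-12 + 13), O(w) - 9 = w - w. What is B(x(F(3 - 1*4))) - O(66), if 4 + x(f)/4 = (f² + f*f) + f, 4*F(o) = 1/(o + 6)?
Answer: -17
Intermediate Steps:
F(o) = 1/(4*(6 + o)) (F(o) = 1/(4*(o + 6)) = 1/(4*(6 + o)))
O(w) = 9 (O(w) = 9 + (w - w) = 9 + 0 = 9)
x(f) = -16 + 4*f + 8*f² (x(f) = -16 + 4*((f² + f*f) + f) = -16 + 4*((f² + f²) + f) = -16 + 4*(2*f² + f) = -16 + 4*(f + 2*f²) = -16 + (4*f + 8*f²) = -16 + 4*f + 8*f²)
B(c) = -8 (B(c) = -7 - 1*1 = -7 - 1 = -8)
B(x(F(3 - 1*4))) - O(66) = -8 - 1*9 = -8 - 9 = -17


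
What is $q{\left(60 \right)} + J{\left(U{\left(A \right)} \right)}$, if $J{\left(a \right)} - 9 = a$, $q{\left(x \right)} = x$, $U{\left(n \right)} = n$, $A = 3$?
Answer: $72$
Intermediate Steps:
$J{\left(a \right)} = 9 + a$
$q{\left(60 \right)} + J{\left(U{\left(A \right)} \right)} = 60 + \left(9 + 3\right) = 60 + 12 = 72$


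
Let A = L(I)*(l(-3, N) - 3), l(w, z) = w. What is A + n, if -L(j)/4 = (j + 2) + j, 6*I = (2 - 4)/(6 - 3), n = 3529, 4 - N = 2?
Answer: 10715/3 ≈ 3571.7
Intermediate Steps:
N = 2 (N = 4 - 1*2 = 4 - 2 = 2)
I = -⅑ (I = ((2 - 4)/(6 - 3))/6 = (-2/3)/6 = (-2*⅓)/6 = (⅙)*(-⅔) = -⅑ ≈ -0.11111)
L(j) = -8 - 8*j (L(j) = -4*((j + 2) + j) = -4*((2 + j) + j) = -4*(2 + 2*j) = -8 - 8*j)
A = 128/3 (A = (-8 - 8*(-⅑))*(-3 - 3) = (-8 + 8/9)*(-6) = -64/9*(-6) = 128/3 ≈ 42.667)
A + n = 128/3 + 3529 = 10715/3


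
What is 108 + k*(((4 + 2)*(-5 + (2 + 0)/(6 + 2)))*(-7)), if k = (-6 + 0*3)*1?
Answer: -1089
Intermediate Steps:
k = -6 (k = (-6 + 0)*1 = -6*1 = -6)
108 + k*(((4 + 2)*(-5 + (2 + 0)/(6 + 2)))*(-7)) = 108 - 6*(4 + 2)*(-5 + (2 + 0)/(6 + 2))*(-7) = 108 - 6*6*(-5 + 2/8)*(-7) = 108 - 6*6*(-5 + 2*(⅛))*(-7) = 108 - 6*6*(-5 + ¼)*(-7) = 108 - 6*6*(-19/4)*(-7) = 108 - (-171)*(-7) = 108 - 6*399/2 = 108 - 1197 = -1089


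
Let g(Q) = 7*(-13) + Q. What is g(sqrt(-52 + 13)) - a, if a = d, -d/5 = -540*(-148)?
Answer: 399509 + I*sqrt(39) ≈ 3.9951e+5 + 6.245*I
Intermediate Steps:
g(Q) = -91 + Q
d = -399600 (d = -(-2700)*(-148) = -5*79920 = -399600)
a = -399600
g(sqrt(-52 + 13)) - a = (-91 + sqrt(-52 + 13)) - 1*(-399600) = (-91 + sqrt(-39)) + 399600 = (-91 + I*sqrt(39)) + 399600 = 399509 + I*sqrt(39)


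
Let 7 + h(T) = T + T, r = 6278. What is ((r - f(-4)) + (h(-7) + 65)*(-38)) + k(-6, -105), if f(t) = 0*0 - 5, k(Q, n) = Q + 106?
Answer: 4711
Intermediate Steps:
h(T) = -7 + 2*T (h(T) = -7 + (T + T) = -7 + 2*T)
k(Q, n) = 106 + Q
f(t) = -5 (f(t) = 0 - 5 = -5)
((r - f(-4)) + (h(-7) + 65)*(-38)) + k(-6, -105) = ((6278 - 1*(-5)) + ((-7 + 2*(-7)) + 65)*(-38)) + (106 - 6) = ((6278 + 5) + ((-7 - 14) + 65)*(-38)) + 100 = (6283 + (-21 + 65)*(-38)) + 100 = (6283 + 44*(-38)) + 100 = (6283 - 1672) + 100 = 4611 + 100 = 4711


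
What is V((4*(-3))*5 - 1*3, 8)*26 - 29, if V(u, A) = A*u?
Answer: -13133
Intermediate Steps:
V((4*(-3))*5 - 1*3, 8)*26 - 29 = (8*((4*(-3))*5 - 1*3))*26 - 29 = (8*(-12*5 - 3))*26 - 29 = (8*(-60 - 3))*26 - 29 = (8*(-63))*26 - 29 = -504*26 - 29 = -13104 - 29 = -13133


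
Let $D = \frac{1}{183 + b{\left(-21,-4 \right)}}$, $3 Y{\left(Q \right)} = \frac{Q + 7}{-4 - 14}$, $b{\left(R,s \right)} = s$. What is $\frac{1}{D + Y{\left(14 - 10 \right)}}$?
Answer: $- \frac{9666}{1915} \approx -5.0475$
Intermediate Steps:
$Y{\left(Q \right)} = - \frac{7}{54} - \frac{Q}{54}$ ($Y{\left(Q \right)} = \frac{\left(Q + 7\right) \frac{1}{-4 - 14}}{3} = \frac{\left(7 + Q\right) \frac{1}{-18}}{3} = \frac{\left(7 + Q\right) \left(- \frac{1}{18}\right)}{3} = \frac{- \frac{7}{18} - \frac{Q}{18}}{3} = - \frac{7}{54} - \frac{Q}{54}$)
$D = \frac{1}{179}$ ($D = \frac{1}{183 - 4} = \frac{1}{179} \approx 0.0055866$)
$\frac{1}{D + Y{\left(14 - 10 \right)}} = \frac{1}{\frac{1}{179} - \left(\frac{7}{54} + \frac{14 - 10}{54}\right)} = \frac{1}{\frac{1}{179} - \frac{11}{54}} = \frac{1}{- \frac{1915}{9666}} = - \frac{9666}{1915}$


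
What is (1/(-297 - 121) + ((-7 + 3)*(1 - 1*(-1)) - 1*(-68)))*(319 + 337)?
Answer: 8225912/209 ≈ 39358.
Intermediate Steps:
(1/(-297 - 121) + ((-7 + 3)*(1 - 1*(-1)) - 1*(-68)))*(319 + 337) = (1/(-418) + (-4*(1 + 1) + 68))*656 = (-1/418 + (-4*2 + 68))*656 = (-1/418 + (-8 + 68))*656 = (-1/418 + 60)*656 = (25079/418)*656 = 8225912/209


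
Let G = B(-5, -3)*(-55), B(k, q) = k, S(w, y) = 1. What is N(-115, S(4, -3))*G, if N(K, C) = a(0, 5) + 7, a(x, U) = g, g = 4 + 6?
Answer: 4675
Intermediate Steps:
G = 275 (G = -5*(-55) = 275)
g = 10
a(x, U) = 10
N(K, C) = 17 (N(K, C) = 10 + 7 = 17)
N(-115, S(4, -3))*G = 17*275 = 4675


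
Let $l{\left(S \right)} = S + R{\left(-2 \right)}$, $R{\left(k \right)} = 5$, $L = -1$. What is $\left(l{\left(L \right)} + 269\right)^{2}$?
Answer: $74529$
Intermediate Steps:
$l{\left(S \right)} = 5 + S$ ($l{\left(S \right)} = S + 5 = 5 + S$)
$\left(l{\left(L \right)} + 269\right)^{2} = \left(\left(5 - 1\right) + 269\right)^{2} = \left(4 + 269\right)^{2} = 273^{2} = 74529$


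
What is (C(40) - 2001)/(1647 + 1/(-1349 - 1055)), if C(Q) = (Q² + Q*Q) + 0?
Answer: 2882396/3959387 ≈ 0.72799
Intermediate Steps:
C(Q) = 2*Q² (C(Q) = (Q² + Q²) + 0 = 2*Q² + 0 = 2*Q²)
(C(40) - 2001)/(1647 + 1/(-1349 - 1055)) = (2*40² - 2001)/(1647 + 1/(-1349 - 1055)) = (2*1600 - 2001)/(1647 + 1/(-2404)) = (3200 - 2001)/(1647 - 1/2404) = 1199/(3959387/2404) = 1199*(2404/3959387) = 2882396/3959387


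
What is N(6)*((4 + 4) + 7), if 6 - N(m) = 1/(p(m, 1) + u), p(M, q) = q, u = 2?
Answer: 85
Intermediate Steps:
N(m) = 17/3 (N(m) = 6 - 1/(1 + 2) = 6 - 1/3 = 6 - 1*⅓ = 6 - ⅓ = 17/3)
N(6)*((4 + 4) + 7) = 17*((4 + 4) + 7)/3 = 17*(8 + 7)/3 = (17/3)*15 = 85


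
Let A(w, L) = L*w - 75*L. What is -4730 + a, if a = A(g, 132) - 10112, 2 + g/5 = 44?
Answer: 2978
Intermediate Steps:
g = 210 (g = -10 + 5*44 = -10 + 220 = 210)
A(w, L) = -75*L + L*w
a = 7708 (a = 132*(-75 + 210) - 10112 = 132*135 - 10112 = 17820 - 10112 = 7708)
-4730 + a = -4730 + 7708 = 2978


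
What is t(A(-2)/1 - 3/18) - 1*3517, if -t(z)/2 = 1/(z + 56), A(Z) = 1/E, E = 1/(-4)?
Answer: -1093799/311 ≈ -3517.0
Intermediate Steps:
E = -¼ ≈ -0.25000
A(Z) = -4 (A(Z) = 1/(-¼) = -4)
t(z) = -2/(56 + z) (t(z) = -2/(z + 56) = -2/(56 + z))
t(A(-2)/1 - 3/18) - 1*3517 = -2/(56 + (-4/1 - 3/18)) - 1*3517 = -2/(56 + (-4*1 - 3*1/18)) - 3517 = -2/(56 + (-4 - ⅙)) - 3517 = -2/(56 - 25/6) - 3517 = -2/311/6 - 3517 = -2*6/311 - 3517 = -12/311 - 3517 = -1093799/311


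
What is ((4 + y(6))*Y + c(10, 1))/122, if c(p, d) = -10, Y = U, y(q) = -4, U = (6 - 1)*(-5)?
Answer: -5/61 ≈ -0.081967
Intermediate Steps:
U = -25 (U = 5*(-5) = -25)
Y = -25
((4 + y(6))*Y + c(10, 1))/122 = ((4 - 4)*(-25) - 10)/122 = (0*(-25) - 10)/122 = (0 - 10)/122 = (1/122)*(-10) = -5/61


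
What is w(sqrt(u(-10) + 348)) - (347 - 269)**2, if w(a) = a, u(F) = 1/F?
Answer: -6084 + 7*sqrt(710)/10 ≈ -6065.4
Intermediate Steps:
w(sqrt(u(-10) + 348)) - (347 - 269)**2 = sqrt(1/(-10) + 348) - (347 - 269)**2 = sqrt(-1/10 + 348) - 1*78**2 = sqrt(3479/10) - 1*6084 = 7*sqrt(710)/10 - 6084 = -6084 + 7*sqrt(710)/10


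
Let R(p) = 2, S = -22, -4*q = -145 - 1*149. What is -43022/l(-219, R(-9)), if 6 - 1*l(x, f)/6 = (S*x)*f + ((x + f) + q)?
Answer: 43022/56919 ≈ 0.75585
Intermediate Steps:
q = 147/2 (q = -(-145 - 1*149)/4 = -(-145 - 149)/4 = -¼*(-294) = 147/2 ≈ 73.500)
l(x, f) = -405 - 6*f - 6*x + 132*f*x (l(x, f) = 36 - 6*((-22*x)*f + ((x + f) + 147/2)) = 36 - 6*(-22*f*x + ((f + x) + 147/2)) = 36 - 6*(-22*f*x + (147/2 + f + x)) = 36 - 6*(147/2 + f + x - 22*f*x) = 36 + (-441 - 6*f - 6*x + 132*f*x) = -405 - 6*f - 6*x + 132*f*x)
-43022/l(-219, R(-9)) = -43022/(-405 - 6*2 - 6*(-219) + 132*2*(-219)) = -43022/(-405 - 12 + 1314 - 57816) = -43022/(-56919) = -43022*(-1/56919) = 43022/56919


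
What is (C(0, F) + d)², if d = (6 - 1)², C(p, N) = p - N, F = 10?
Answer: 225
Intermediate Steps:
d = 25 (d = 5² = 25)
(C(0, F) + d)² = ((0 - 1*10) + 25)² = ((0 - 10) + 25)² = (-10 + 25)² = 15² = 225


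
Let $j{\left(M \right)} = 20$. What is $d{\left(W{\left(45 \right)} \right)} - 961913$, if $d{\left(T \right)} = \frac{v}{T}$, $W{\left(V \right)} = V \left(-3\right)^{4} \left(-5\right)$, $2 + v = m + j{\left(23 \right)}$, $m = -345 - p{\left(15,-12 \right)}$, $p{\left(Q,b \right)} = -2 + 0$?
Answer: $- \frac{701234564}{729} \approx -9.6191 \cdot 10^{5}$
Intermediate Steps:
$p{\left(Q,b \right)} = -2$
$m = -343$ ($m = -345 - -2 = -345 + 2 = -343$)
$v = -325$ ($v = -2 + \left(-343 + 20\right) = -2 - 323 = -325$)
$W{\left(V \right)} = - 405 V$ ($W{\left(V \right)} = V 81 \left(-5\right) = 81 V \left(-5\right) = - 405 V$)
$d{\left(T \right)} = - \frac{325}{T}$
$d{\left(W{\left(45 \right)} \right)} - 961913 = - \frac{325}{\left(-405\right) 45} - 961913 = - \frac{325}{-18225} - 961913 = \left(-325\right) \left(- \frac{1}{18225}\right) - 961913 = \frac{13}{729} - 961913 = - \frac{701234564}{729}$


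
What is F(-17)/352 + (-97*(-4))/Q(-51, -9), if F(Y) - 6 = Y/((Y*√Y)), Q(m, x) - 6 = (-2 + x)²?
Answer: 68669/22352 - I*√17/5984 ≈ 3.0722 - 0.00068902*I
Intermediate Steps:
Q(m, x) = 6 + (-2 + x)²
F(Y) = 6 + Y^(-½) (F(Y) = 6 + Y/((Y*√Y)) = 6 + Y/(Y^(3/2)) = 6 + Y/Y^(3/2) = 6 + Y^(-½))
F(-17)/352 + (-97*(-4))/Q(-51, -9) = (6 + (-17)^(-½))/352 + (-97*(-4))/(6 + (-2 - 9)²) = (6 - I*√17/17)*(1/352) + 388/(6 + (-11)²) = (3/176 - I*√17/5984) + 388/(6 + 121) = (3/176 - I*√17/5984) + 388/127 = 68669/22352 - I*√17/5984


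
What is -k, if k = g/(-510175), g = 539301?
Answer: 539301/510175 ≈ 1.0571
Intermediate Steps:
k = -539301/510175 (k = 539301/(-510175) = 539301*(-1/510175) = -539301/510175 ≈ -1.0571)
-k = -1*(-539301/510175) = 539301/510175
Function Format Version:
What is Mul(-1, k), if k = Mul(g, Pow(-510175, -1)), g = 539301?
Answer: Rational(539301, 510175) ≈ 1.0571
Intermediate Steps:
k = Rational(-539301, 510175) (k = Mul(539301, Pow(-510175, -1)) = Mul(539301, Rational(-1, 510175)) = Rational(-539301, 510175) ≈ -1.0571)
Mul(-1, k) = Mul(-1, Rational(-539301, 510175)) = Rational(539301, 510175)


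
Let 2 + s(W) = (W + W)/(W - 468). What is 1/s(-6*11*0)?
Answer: -½ ≈ -0.50000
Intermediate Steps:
s(W) = -2 + 2*W/(-468 + W) (s(W) = -2 + (W + W)/(W - 468) = -2 + (2*W)/(-468 + W) = -2 + 2*W/(-468 + W))
1/s(-6*11*0) = 1/(936/(-468 - 6*11*0)) = 1/(936/(-468 - 66*0)) = 1/(936/(-468 + 0)) = 1/(936/(-468)) = 1/(936*(-1/468)) = 1/(-2) = -½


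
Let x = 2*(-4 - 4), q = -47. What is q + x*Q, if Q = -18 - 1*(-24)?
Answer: -143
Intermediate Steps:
Q = 6 (Q = -18 + 24 = 6)
x = -16 (x = 2*(-8) = -16)
q + x*Q = -47 - 16*6 = -47 - 96 = -143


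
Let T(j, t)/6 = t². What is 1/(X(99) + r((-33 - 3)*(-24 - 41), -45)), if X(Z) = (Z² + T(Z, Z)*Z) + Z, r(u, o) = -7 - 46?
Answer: 1/5831641 ≈ 1.7148e-7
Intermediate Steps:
T(j, t) = 6*t²
r(u, o) = -53
X(Z) = Z + Z² + 6*Z³ (X(Z) = (Z² + (6*Z²)*Z) + Z = (Z² + 6*Z³) + Z = Z + Z² + 6*Z³)
1/(X(99) + r((-33 - 3)*(-24 - 41), -45)) = 1/(99*(1 + 99 + 6*99²) - 53) = 1/(99*(1 + 99 + 6*9801) - 53) = 1/(99*(1 + 99 + 58806) - 53) = 1/(99*58906 - 53) = 1/(5831694 - 53) = 1/5831641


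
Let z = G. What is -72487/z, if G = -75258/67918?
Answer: 2461586033/37629 ≈ 65417.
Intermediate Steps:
G = -37629/33959 (G = -75258*1/67918 = -37629/33959 ≈ -1.1081)
z = -37629/33959 ≈ -1.1081
-72487/z = -72487/(-37629/33959) = -72487*(-33959/37629) = 2461586033/37629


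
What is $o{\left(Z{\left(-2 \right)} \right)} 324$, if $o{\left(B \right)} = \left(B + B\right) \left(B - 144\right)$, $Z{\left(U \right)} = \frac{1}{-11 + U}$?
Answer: $\frac{1213704}{169} \approx 7181.7$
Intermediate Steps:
$o{\left(B \right)} = 2 B \left(-144 + B\right)$
$o{\left(Z{\left(-2 \right)} \right)} 324 = \frac{2 \left(-144 + \frac{1}{-11 - 2}\right)}{-11 - 2} \cdot 324 = \frac{2 \left(-144 + \frac{1}{-13}\right)}{-13} \cdot 324 = 2 \left(- \frac{1}{13}\right) \left(-144 - \frac{1}{13}\right) 324 = 2 \left(- \frac{1}{13}\right) \left(- \frac{1873}{13}\right) 324 = \frac{3746}{169} \cdot 324 = \frac{1213704}{169}$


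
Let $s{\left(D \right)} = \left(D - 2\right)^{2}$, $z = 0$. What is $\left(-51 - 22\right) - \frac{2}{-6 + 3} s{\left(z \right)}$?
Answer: $- \frac{584}{3} \approx -194.67$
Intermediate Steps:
$s{\left(D \right)} = \left(-2 + D\right)^{2}$
$\left(-51 - 22\right) - \frac{2}{-6 + 3} s{\left(z \right)} = \left(-51 - 22\right) - \frac{2}{-6 + 3} \left(-2 + 0\right)^{2} = - 73 - \frac{2}{-3} \left(-2\right)^{2} = - 73 \left(-2\right) \left(- \frac{1}{3}\right) 4 = - 73 \cdot \frac{2}{3} \cdot 4 = \left(-73\right) \frac{8}{3} = - \frac{584}{3}$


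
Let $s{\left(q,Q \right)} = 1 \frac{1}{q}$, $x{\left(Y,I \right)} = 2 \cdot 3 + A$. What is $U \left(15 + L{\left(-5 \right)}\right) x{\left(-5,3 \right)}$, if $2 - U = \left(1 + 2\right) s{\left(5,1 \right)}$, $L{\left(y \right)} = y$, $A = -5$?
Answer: $14$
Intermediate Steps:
$x{\left(Y,I \right)} = 1$ ($x{\left(Y,I \right)} = 2 \cdot 3 - 5 = 6 - 5 = 1$)
$s{\left(q,Q \right)} = \frac{1}{q}$
$U = \frac{7}{5}$ ($U = 2 - \frac{1 + 2}{5} = 2 - 3 \cdot \frac{1}{5} = 2 - \frac{3}{5} = \frac{7}{5} \approx 1.4$)
$U \left(15 + L{\left(-5 \right)}\right) x{\left(-5,3 \right)} = \frac{7 \left(15 - 5\right)}{5} \cdot 1 = \frac{7}{5} \cdot 10 \cdot 1 = 14 \cdot 1 = 14$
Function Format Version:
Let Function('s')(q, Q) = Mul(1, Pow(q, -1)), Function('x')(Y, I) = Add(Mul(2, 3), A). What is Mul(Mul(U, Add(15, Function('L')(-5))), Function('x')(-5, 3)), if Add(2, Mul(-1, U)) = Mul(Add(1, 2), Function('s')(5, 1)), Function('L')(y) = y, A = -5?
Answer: 14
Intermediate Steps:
Function('x')(Y, I) = 1 (Function('x')(Y, I) = Add(Mul(2, 3), -5) = Add(6, -5) = 1)
Function('s')(q, Q) = Pow(q, -1)
U = Rational(7, 5) (U = Add(2, Mul(-1, Mul(Add(1, 2), Pow(5, -1)))) = Add(2, Mul(-1, Mul(3, Rational(1, 5)))) = Add(2, Mul(-1, Rational(3, 5))) = Add(2, Rational(-3, 5)) = Rational(7, 5) ≈ 1.4000)
Mul(Mul(U, Add(15, Function('L')(-5))), Function('x')(-5, 3)) = Mul(Mul(Rational(7, 5), Add(15, -5)), 1) = Mul(Mul(Rational(7, 5), 10), 1) = Mul(14, 1) = 14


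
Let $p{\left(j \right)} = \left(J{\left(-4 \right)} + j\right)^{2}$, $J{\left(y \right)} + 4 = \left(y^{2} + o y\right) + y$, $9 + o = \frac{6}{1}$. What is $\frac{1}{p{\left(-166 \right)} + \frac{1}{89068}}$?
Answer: $\frac{89068}{1898573489} \approx 4.6913 \cdot 10^{-5}$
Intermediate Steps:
$o = -3$ ($o = -9 + \frac{6}{1} = -9 + 6 \cdot 1 = -9 + 6 = -3$)
$J{\left(y \right)} = -4 + y^{2} - 2 y$ ($J{\left(y \right)} = -4 + \left(\left(y^{2} - 3 y\right) + y\right) = -4 + \left(y^{2} - 2 y\right) = -4 + y^{2} - 2 y$)
$p{\left(j \right)} = \left(20 + j\right)^{2}$ ($p{\left(j \right)} = \left(\left(-4 + \left(-4\right)^{2} - -8\right) + j\right)^{2} = \left(\left(-4 + 16 + 8\right) + j\right)^{2} = \left(20 + j\right)^{2}$)
$\frac{1}{p{\left(-166 \right)} + \frac{1}{89068}} = \frac{1}{\left(20 - 166\right)^{2} + \frac{1}{89068}} = \frac{1}{\left(-146\right)^{2} + \frac{1}{89068}} = \frac{1}{21316 + \frac{1}{89068}} = \frac{1}{\frac{1898573489}{89068}} = \frac{89068}{1898573489}$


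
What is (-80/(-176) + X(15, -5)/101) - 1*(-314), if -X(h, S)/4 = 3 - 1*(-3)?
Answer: 349095/1111 ≈ 314.22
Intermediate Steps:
X(h, S) = -24 (X(h, S) = -4*(3 - 1*(-3)) = -4*(3 + 3) = -4*6 = -24)
(-80/(-176) + X(15, -5)/101) - 1*(-314) = (-80/(-176) - 24/101) - 1*(-314) = (-80*(-1/176) - 24*1/101) + 314 = (5/11 - 24/101) + 314 = 241/1111 + 314 = 349095/1111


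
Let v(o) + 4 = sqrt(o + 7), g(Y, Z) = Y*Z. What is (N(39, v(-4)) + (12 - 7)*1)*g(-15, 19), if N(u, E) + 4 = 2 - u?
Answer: 10260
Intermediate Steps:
v(o) = -4 + sqrt(7 + o) (v(o) = -4 + sqrt(o + 7) = -4 + sqrt(7 + o))
N(u, E) = -2 - u (N(u, E) = -4 + (2 - u) = -2 - u)
(N(39, v(-4)) + (12 - 7)*1)*g(-15, 19) = ((-2 - 1*39) + (12 - 7)*1)*(-15*19) = ((-2 - 39) + 5*1)*(-285) = (-41 + 5)*(-285) = -36*(-285) = 10260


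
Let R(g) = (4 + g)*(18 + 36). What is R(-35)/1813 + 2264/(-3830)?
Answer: -5258026/3471895 ≈ -1.5145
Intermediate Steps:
R(g) = 216 + 54*g (R(g) = (4 + g)*54 = 216 + 54*g)
R(-35)/1813 + 2264/(-3830) = (216 + 54*(-35))/1813 + 2264/(-3830) = (216 - 1890)*(1/1813) + 2264*(-1/3830) = -1674*1/1813 - 1132/1915 = -1674/1813 - 1132/1915 = -5258026/3471895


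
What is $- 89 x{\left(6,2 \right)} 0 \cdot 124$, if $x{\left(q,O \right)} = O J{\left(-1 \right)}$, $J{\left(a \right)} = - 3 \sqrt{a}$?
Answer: $0$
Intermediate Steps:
$x{\left(q,O \right)} = - 3 i O$ ($x{\left(q,O \right)} = O \left(- 3 \sqrt{-1}\right) = O \left(- 3 i\right) = - 3 i O$)
$- 89 x{\left(6,2 \right)} 0 \cdot 124 = - 89 \left(-3\right) i 2 \cdot 0 \cdot 124 = - 89 - 6 i 0 \cdot 124 = \left(-89\right) 0 \cdot 124 = 0 \cdot 124 = 0$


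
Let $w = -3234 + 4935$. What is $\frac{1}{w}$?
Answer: $\frac{1}{1701} \approx 0.00058789$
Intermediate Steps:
$w = 1701$
$\frac{1}{w} = \frac{1}{1701}$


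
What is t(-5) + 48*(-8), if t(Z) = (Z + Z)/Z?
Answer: -382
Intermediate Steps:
t(Z) = 2 (t(Z) = (2*Z)/Z = 2)
t(-5) + 48*(-8) = 2 + 48*(-8) = 2 - 384 = -382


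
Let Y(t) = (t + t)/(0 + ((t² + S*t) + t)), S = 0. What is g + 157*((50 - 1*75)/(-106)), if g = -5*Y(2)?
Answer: 10715/318 ≈ 33.695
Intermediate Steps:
Y(t) = 2*t/(t + t²) (Y(t) = (t + t)/(0 + ((t² + 0*t) + t)) = (2*t)/(0 + ((t² + 0) + t)) = (2*t)/(0 + (t² + t)) = (2*t)/(0 + (t + t²)) = (2*t)/(t + t²) = 2*t/(t + t²))
g = -10/3 (g = -10/(1 + 2) = -10/3 ≈ -3.3333)
g + 157*((50 - 1*75)/(-106)) = -10/3 + 157*((50 - 1*75)/(-106)) = -10/3 + 157*((50 - 75)*(-1/106)) = -10/3 + 157*(-25*(-1/106)) = -10/3 + 157*(25/106) = -10/3 + 3925/106 = 10715/318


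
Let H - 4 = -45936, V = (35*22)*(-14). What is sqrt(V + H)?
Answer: 2*I*sqrt(14178) ≈ 238.14*I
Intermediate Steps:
V = -10780 (V = 770*(-14) = -10780)
H = -45932 (H = 4 - 45936 = -45932)
sqrt(V + H) = sqrt(-10780 - 45932) = sqrt(-56712) = 2*I*sqrt(14178)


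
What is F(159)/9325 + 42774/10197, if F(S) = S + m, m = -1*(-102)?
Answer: 133842989/31695675 ≈ 4.2228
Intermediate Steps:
m = 102
F(S) = 102 + S (F(S) = S + 102 = 102 + S)
F(159)/9325 + 42774/10197 = (102 + 159)/9325 + 42774/10197 = 261*(1/9325) + 42774*(1/10197) = 261/9325 + 14258/3399 = 133842989/31695675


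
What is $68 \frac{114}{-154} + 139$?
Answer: $\frac{6827}{77} \approx 88.662$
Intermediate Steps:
$68 \frac{114}{-154} + 139 = 68 \cdot 114 \left(- \frac{1}{154}\right) + 139 = 68 \left(- \frac{57}{77}\right) + 139 = - \frac{3876}{77} + 139 = \frac{6827}{77}$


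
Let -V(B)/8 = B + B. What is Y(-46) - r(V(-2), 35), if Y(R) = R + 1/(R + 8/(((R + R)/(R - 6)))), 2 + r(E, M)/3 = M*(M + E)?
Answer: -6749573/954 ≈ -7075.0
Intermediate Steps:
V(B) = -16*B (V(B) = -8*(B + B) = -16*B)
r(E, M) = -6 + 3*M*(E + M) (r(E, M) = -6 + 3*(M*(M + E)) = -6 + 3*(M*(E + M)) = -6 + 3*M*(E + M))
Y(R) = R + 1/(R + 4*(-6 + R)/R) (Y(R) = R + 1/(R + 8/(((2*R)/(-6 + R)))) = R + 1/(R + 8/((2*R/(-6 + R)))) = R + 1/(R + 8*((-6 + R)/(2*R))) = R + 1/(R + 4*(-6 + R)/R))
Y(-46) - r(V(-2), 35) = -46*(-23 + (-46)**2 + 4*(-46))/(-24 + (-46)**2 + 4*(-46)) - (-6 + 3*35**2 + 3*(-16*(-2))*35) = -46*(-23 + 2116 - 184)/(-24 + 2116 - 184) - (-6 + 3*1225 + 3*32*35) = -46*1909/1908 - (-6 + 3675 + 3360) = -46*1/1908*1909 - 1*7029 = -43907/954 - 7029 = -6749573/954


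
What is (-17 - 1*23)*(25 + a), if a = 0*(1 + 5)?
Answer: -1000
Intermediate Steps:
a = 0 (a = 0*6 = 0)
(-17 - 1*23)*(25 + a) = (-17 - 1*23)*(25 + 0) = (-17 - 23)*25 = -40*25 = -1000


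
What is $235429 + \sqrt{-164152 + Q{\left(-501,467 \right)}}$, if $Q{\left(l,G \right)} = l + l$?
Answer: $235429 + i \sqrt{165154} \approx 2.3543 \cdot 10^{5} + 406.39 i$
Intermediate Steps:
$Q{\left(l,G \right)} = 2 l$
$235429 + \sqrt{-164152 + Q{\left(-501,467 \right)}} = 235429 + \sqrt{-164152 + 2 \left(-501\right)} = 235429 + \sqrt{-164152 - 1002} = 235429 + \sqrt{-165154} = 235429 + i \sqrt{165154}$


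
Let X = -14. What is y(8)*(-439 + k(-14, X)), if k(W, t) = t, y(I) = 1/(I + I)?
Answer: -453/16 ≈ -28.313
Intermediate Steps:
y(I) = 1/(2*I)
y(8)*(-439 + k(-14, X)) = ((1/2)/8)*(-439 - 14) = ((1/2)*(1/8))*(-453) = (1/16)*(-453) = -453/16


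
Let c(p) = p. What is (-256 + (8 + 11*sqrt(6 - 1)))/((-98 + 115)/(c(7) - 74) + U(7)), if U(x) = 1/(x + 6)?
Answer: 108004/77 - 871*sqrt(5)/14 ≈ 1263.5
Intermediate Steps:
U(x) = 1/(6 + x)
(-256 + (8 + 11*sqrt(6 - 1)))/((-98 + 115)/(c(7) - 74) + U(7)) = (-256 + (8 + 11*sqrt(6 - 1)))/((-98 + 115)/(7 - 74) + 1/(6 + 7)) = (-256 + (8 + 11*sqrt(5)))/(17/(-67) + 1/13) = (-248 + 11*sqrt(5))/(17*(-1/67) + 1/13) = (-248 + 11*sqrt(5))/(-17/67 + 1/13) = (-248 + 11*sqrt(5))/(-154/871) = (-248 + 11*sqrt(5))*(-871/154) = 108004/77 - 871*sqrt(5)/14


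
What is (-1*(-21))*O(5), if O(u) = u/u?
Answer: 21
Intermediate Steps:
O(u) = 1
(-1*(-21))*O(5) = -1*(-21)*1 = 21*1 = 21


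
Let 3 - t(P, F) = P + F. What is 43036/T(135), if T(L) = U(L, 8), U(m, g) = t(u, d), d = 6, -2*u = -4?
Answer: -43036/5 ≈ -8607.2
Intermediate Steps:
u = 2 (u = -1/2*(-4) = 2)
t(P, F) = 3 - F - P (t(P, F) = 3 - (P + F) = 3 - (F + P) = 3 + (-F - P) = 3 - F - P)
U(m, g) = -5 (U(m, g) = 3 - 1*6 - 1*2 = 3 - 6 - 2 = -5)
T(L) = -5
43036/T(135) = 43036/(-5) = 43036*(-1/5) = -43036/5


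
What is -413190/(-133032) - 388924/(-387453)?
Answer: 35305173773/8590607916 ≈ 4.1097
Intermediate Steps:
-413190/(-133032) - 388924/(-387453) = -413190*(-1/133032) - 388924*(-1/387453) = 68865/22172 + 388924/387453 = 35305173773/8590607916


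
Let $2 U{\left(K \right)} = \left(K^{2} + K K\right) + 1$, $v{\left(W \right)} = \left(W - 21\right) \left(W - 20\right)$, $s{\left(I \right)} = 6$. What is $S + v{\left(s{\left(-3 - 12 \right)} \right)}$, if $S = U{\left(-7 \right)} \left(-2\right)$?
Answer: $111$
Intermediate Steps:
$v{\left(W \right)} = \left(-21 + W\right) \left(-20 + W\right)$
$U{\left(K \right)} = \frac{1}{2} + K^{2}$ ($U{\left(K \right)} = \frac{\left(K^{2} + K K\right) + 1}{2} = \frac{\left(K^{2} + K^{2}\right) + 1}{2} = \frac{2 K^{2} + 1}{2} = \frac{1 + 2 K^{2}}{2} = \frac{1}{2} + K^{2}$)
$S = -99$ ($S = \left(\frac{1}{2} + \left(-7\right)^{2}\right) \left(-2\right) = \left(\frac{1}{2} + 49\right) \left(-2\right) = \frac{99}{2} \left(-2\right) = -99$)
$S + v{\left(s{\left(-3 - 12 \right)} \right)} = -99 + \left(420 + 6^{2} - 246\right) = -99 + \left(420 + 36 - 246\right) = -99 + 210 = 111$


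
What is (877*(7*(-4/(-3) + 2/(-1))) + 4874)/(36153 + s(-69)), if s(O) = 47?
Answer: 293/13575 ≈ 0.021584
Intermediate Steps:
(877*(7*(-4/(-3) + 2/(-1))) + 4874)/(36153 + s(-69)) = (877*(7*(-4/(-3) + 2/(-1))) + 4874)/(36153 + 47) = (877*(7*(-4*(-1/3) + 2*(-1))) + 4874)/36200 = (877*(7*(4/3 - 2)) + 4874)*(1/36200) = (877*(7*(-2/3)) + 4874)*(1/36200) = (877*(-14/3) + 4874)*(1/36200) = (-12278/3 + 4874)*(1/36200) = (2344/3)*(1/36200) = 293/13575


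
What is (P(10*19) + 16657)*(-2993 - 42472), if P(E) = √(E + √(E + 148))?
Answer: -757310505 - 45465*√(190 + 13*√2) ≈ -7.5797e+8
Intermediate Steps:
P(E) = √(E + √(148 + E))
(P(10*19) + 16657)*(-2993 - 42472) = (√(10*19 + √(148 + 10*19)) + 16657)*(-2993 - 42472) = (√(190 + √(148 + 190)) + 16657)*(-45465) = (√(190 + √338) + 16657)*(-45465) = (√(190 + 13*√2) + 16657)*(-45465) = (16657 + √(190 + 13*√2))*(-45465) = -757310505 - 45465*√(190 + 13*√2)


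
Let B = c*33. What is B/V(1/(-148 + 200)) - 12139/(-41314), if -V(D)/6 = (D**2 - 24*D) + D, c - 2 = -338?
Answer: -206431221383/49370230 ≈ -4181.3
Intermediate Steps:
c = -336 (c = 2 - 338 = -336)
V(D) = -6*D**2 + 138*D (V(D) = -6*((D**2 - 24*D) + D) = -6*(D**2 - 23*D) = -6*D**2 + 138*D)
B = -11088 (B = -336*33 = -11088)
B/V(1/(-148 + 200)) - 12139/(-41314) = -11088*(-148 + 200)/(6*(23 - 1/(-148 + 200))) - 12139/(-41314) = -11088*26/(3*(23 - 1/52)) - 12139*(-1/41314) = -11088*26/(3*(23 - 1*1/52)) + 12139/41314 = -11088*26/(3*(23 - 1/52)) + 12139/41314 = -11088/(6*(1/52)*(1195/52)) + 12139/41314 = -11088/3585/1352 + 12139/41314 = -11088*1352/3585 + 12139/41314 = -4996992/1195 + 12139/41314 = -206431221383/49370230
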